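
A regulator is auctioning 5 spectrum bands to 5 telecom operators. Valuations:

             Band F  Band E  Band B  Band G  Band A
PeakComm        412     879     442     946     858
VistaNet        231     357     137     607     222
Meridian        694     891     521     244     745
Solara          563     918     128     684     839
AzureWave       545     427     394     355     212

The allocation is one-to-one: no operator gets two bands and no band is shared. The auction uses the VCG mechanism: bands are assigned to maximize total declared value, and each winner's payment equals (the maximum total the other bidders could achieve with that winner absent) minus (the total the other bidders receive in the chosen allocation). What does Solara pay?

Efficient allocation: PeakComm→Band A ($858M), VistaNet→Band G ($607M), Meridian→Band F ($694M), Solara→Band E ($918M), AzureWave→Band B ($394M); total welfare W = $3471M.
Solara receives Band E at value $918M, so the others get W − 918 = $2553M.
Without Solara: best allocation of the remaining 4 bidders over all 5 bands is PeakComm→Band A ($858M), VistaNet→Band G ($607M), Meridian→Band E ($891M), AzureWave→Band F ($545M), total $2901M.
VCG payment = (others' best without Solara) − (others' welfare with Solara) = 2901 − 2553 = $348M.

Solara pays $348M.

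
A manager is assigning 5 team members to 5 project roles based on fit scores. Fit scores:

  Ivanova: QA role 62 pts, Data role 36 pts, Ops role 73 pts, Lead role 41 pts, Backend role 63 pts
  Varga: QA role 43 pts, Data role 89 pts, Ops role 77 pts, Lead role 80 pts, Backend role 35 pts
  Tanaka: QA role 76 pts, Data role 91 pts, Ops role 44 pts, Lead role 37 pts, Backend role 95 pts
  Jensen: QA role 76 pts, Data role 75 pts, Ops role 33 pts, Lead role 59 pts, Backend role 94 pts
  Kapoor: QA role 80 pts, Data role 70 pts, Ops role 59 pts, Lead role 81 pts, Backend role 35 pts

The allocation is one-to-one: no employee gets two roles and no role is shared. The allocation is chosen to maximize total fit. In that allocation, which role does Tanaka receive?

Treat this as an assignment problem: match each employee to one role.
Optimal: Ivanova→Ops role (73 pts), Varga→Lead role (80 pts), Tanaka→Data role (91 pts), Jensen→Backend role (94 pts), Kapoor→QA role (80 pts) — total 73+80+91+94+80 = 418 pts.
Column-greedy (each role in turn goes to its best remaining employee) gives 370 pts, worse by 48.
Next-best assignment: Ivanova→Ops role, Varga→Data role, Tanaka→Backend role, Jensen→QA role, Kapoor→Lead role = 414 pts.
No other one-to-one assignment exceeds 418 pts.
Tanaka's own top role is Backend role (95 pts), but forcing Tanaka→Backend role and reassigning the rest optimally gives only 414 pts — worse by 4.

Tanaka receives Data role.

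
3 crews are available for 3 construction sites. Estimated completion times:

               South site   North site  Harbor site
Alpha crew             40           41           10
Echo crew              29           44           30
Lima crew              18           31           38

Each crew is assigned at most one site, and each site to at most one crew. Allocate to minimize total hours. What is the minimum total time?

Minimum total: 70 hours

Optimal: Alpha crew→Harbor site (10 hours), Echo crew→South site (29 hours), Lima crew→North site (31 hours) — total 10+29+31 = 70 hours.
Min-entry greedy (repeatedly take the single cheapest remaining cell) gives 72 hours, worse by 2.
Swapping Echo crew↔Lima crew (Echo crew→North site 44 hours, Lima crew→South site 18 hours) adds 2.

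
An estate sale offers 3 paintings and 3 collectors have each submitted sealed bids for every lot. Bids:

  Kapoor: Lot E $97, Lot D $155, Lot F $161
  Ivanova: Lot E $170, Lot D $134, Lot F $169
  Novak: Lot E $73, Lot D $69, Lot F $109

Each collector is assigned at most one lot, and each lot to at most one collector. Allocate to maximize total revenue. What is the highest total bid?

Optimal: Kapoor→Lot D ($155), Ivanova→Lot E ($170), Novak→Lot F ($109) — total 155+170+109 = $434.
Row-greedy (each collector in turn takes its best remaining lot) gives $400, worse by 34.
Swapping Novak↔Ivanova (Novak→Lot E $73, Ivanova→Lot F $169) loses 37.

Max total: $434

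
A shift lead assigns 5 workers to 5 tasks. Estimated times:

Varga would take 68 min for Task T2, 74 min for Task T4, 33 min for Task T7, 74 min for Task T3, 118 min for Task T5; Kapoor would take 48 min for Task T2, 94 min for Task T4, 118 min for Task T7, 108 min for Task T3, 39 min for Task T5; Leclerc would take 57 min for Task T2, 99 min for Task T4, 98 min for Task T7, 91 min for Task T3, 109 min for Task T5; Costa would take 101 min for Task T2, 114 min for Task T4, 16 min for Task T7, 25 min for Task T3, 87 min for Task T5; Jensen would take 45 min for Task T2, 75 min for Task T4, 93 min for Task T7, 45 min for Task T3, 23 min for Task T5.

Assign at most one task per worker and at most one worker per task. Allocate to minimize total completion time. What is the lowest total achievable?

This is a one-to-one assignment (minimum-cost bipartite matching).
Optimal: Varga→Task T7 (33 min), Kapoor→Task T2 (48 min), Leclerc→Task T4 (99 min), Costa→Task T3 (25 min), Jensen→Task T5 (23 min) — total 33+48+99+25+23 = 228 min.
Min-entry greedy (repeatedly take the single cheapest remaining cell) gives 252 min, worse by 24.
Swapping Varga↔Kapoor (Varga→Task T2 68 min, Kapoor→Task T7 118 min) adds 105.

Min total: 228 min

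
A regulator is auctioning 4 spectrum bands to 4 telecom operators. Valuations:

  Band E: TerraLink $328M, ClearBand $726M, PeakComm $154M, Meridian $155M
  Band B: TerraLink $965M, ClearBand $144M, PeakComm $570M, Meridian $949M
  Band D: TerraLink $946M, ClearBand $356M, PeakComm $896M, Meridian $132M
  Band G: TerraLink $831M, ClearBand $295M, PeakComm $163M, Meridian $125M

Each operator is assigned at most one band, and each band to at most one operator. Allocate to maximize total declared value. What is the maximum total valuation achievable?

Maximum total: $3402M

Treat this as an assignment problem: match each operator to one band.
Optimal: TerraLink→Band G ($831M), ClearBand→Band E ($726M), PeakComm→Band D ($896M), Meridian→Band B ($949M) — total 831+726+896+949 = $3402M.
Max-entry greedy (repeatedly take the single best remaining cell) gives $2712M, worse by 690.
Next-best assignment: TerraLink→Band D, ClearBand→Band E, PeakComm→Band G, Meridian→Band B = $2784M.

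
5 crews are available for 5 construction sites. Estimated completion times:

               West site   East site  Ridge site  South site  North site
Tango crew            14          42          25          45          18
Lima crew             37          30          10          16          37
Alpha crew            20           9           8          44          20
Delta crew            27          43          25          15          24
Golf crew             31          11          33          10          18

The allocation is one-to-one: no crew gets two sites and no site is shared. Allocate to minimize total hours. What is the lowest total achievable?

Minimum total: 66 hours

Treat this as an assignment problem: match each crew to one site.
Optimal: Tango crew→West site (14 hours), Lima crew→Ridge site (10 hours), Alpha crew→East site (9 hours), Delta crew→South site (15 hours), Golf crew→North site (18 hours) — total 14+10+9+15+18 = 66 hours.
Min-entry greedy (repeatedly take the single cheapest remaining cell) gives 86 hours, worse by 20.
Next-best assignment: Tango crew→West site, Lima crew→Ridge site, Alpha crew→East site, Delta crew→North site, Golf crew→South site = 67 hours.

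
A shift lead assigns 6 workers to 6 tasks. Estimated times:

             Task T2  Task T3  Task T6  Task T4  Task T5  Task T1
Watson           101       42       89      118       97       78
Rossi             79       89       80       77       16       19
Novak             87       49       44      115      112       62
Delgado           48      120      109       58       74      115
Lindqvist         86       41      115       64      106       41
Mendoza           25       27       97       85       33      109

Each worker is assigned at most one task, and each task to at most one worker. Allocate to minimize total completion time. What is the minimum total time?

Optimal: Watson→Task T3 (42 min), Rossi→Task T5 (16 min), Novak→Task T6 (44 min), Delgado→Task T4 (58 min), Lindqvist→Task T1 (41 min), Mendoza→Task T2 (25 min) — total 42+16+44+58+41+25 = 226 min.
Min-entry greedy (repeatedly take the single cheapest remaining cell) gives 262 min, worse by 36.

Min total: 226 min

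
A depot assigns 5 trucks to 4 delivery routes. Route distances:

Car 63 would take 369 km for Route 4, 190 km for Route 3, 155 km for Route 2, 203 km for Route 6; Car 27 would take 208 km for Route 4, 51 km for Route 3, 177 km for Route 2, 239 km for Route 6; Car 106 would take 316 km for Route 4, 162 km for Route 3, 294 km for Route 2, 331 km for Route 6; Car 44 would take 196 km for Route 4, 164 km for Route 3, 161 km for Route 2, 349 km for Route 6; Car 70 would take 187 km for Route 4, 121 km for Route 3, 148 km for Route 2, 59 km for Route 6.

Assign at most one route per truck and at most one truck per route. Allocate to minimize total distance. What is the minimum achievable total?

Optimal: Car 44→Route 4 (196 km), Car 27→Route 3 (51 km), Car 63→Route 2 (155 km), Car 70→Route 6 (59 km) — total 196+51+155+59 = 461 km.
Row-greedy (each truck in turn takes its cheapest remaining route) gives 871 km, worse by 410.

Minimum total: 461 km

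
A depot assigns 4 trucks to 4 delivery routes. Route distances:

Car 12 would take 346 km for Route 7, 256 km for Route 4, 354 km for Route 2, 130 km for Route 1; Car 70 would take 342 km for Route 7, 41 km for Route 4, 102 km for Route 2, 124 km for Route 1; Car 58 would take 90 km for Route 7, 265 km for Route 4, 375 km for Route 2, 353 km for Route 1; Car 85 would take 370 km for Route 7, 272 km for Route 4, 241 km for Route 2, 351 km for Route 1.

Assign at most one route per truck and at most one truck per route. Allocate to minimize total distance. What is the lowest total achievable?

Optimal: Car 12→Route 1 (130 km), Car 70→Route 4 (41 km), Car 58→Route 7 (90 km), Car 85→Route 2 (241 km) — total 130+41+90+241 = 502 km.
Swapping Car 58↔Car 12 (Car 58→Route 1 353 km, Car 12→Route 7 346 km) adds 479.

Min total: 502 km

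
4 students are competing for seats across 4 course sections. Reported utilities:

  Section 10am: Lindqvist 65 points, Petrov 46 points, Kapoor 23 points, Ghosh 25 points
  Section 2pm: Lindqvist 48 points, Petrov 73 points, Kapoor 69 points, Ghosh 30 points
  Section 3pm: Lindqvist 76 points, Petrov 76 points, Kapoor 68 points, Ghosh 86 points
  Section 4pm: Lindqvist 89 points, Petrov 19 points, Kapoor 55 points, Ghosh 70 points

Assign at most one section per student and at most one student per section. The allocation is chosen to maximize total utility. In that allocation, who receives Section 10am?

Optimal: Lindqvist→Section 4pm (89 points), Petrov→Section 10am (46 points), Kapoor→Section 2pm (69 points), Ghosh→Section 3pm (86 points) — total 89+46+69+86 = 290 points.
Max-entry greedy (repeatedly take the single best remaining cell) gives 271 points, worse by 19.
Petrov's own top section is Section 3pm (76 points), but forcing Petrov→Section 3pm and reassigning the rest optimally gives only 280 points — worse by 10.

Petrov receives Section 10am.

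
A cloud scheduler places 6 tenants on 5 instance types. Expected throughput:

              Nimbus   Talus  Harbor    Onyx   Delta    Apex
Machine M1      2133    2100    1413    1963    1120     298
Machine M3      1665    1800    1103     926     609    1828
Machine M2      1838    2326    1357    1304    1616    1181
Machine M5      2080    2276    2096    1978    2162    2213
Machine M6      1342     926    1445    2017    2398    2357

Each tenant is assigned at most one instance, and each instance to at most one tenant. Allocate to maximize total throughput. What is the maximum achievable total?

Maximum total: 10781 ops/s

This is a one-to-one assignment (maximum-weight bipartite matching).
Optimal: Nimbus→Machine M1 (2133 ops/s), Apex→Machine M3 (1828 ops/s), Talus→Machine M2 (2326 ops/s), Harbor→Machine M5 (2096 ops/s), Delta→Machine M6 (2398 ops/s) — total 2133+1828+2326+2096+2398 = 10781 ops/s.
Next-best assignment: Nimbus→Machine M1, Apex→Machine M3, Talus→Machine M2, Onyx→Machine M5, Delta→Machine M6 = 10663 ops/s.
Checked against all permutations: 10781 ops/s is optimal.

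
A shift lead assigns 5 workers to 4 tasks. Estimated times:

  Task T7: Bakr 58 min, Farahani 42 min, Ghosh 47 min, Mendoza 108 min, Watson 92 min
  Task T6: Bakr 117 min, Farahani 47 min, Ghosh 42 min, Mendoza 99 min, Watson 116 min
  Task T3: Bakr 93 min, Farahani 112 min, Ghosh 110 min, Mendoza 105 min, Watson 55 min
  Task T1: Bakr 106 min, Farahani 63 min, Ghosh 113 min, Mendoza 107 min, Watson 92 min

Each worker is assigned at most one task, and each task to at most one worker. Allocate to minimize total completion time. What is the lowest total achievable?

Minimum total: 218 min

Treat this as an assignment problem: match each worker to one task.
Optimal: Bakr→Task T7 (58 min), Ghosh→Task T6 (42 min), Watson→Task T3 (55 min), Farahani→Task T1 (63 min) — total 58+42+55+63 = 218 min.
Row-greedy (each worker in turn takes its cheapest remaining task) gives 322 min, worse by 104.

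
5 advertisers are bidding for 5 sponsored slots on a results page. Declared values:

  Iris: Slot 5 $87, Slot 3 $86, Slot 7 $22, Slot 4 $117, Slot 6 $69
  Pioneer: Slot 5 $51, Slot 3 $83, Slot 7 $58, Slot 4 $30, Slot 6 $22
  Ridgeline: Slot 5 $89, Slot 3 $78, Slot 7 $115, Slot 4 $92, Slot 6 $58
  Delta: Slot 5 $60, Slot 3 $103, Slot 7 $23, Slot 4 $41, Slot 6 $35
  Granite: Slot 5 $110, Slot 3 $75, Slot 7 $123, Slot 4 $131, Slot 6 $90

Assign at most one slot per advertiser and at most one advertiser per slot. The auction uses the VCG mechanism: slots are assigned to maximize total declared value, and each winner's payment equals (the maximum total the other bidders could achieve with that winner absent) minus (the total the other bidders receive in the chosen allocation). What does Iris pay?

Efficient allocation: Iris→Slot 4 ($117), Pioneer→Slot 5 ($51), Ridgeline→Slot 7 ($115), Delta→Slot 3 ($103), Granite→Slot 6 ($90); total welfare W = $476.
Iris receives Slot 4 at value $117, so the others get W − 117 = $359.
Without Iris: best allocation of the remaining 4 bidders over all 5 slots is Pioneer→Slot 5 ($51), Ridgeline→Slot 7 ($115), Delta→Slot 3 ($103), Granite→Slot 4 ($131), total $400.
VCG payment = (others' best without Iris) − (others' welfare with Iris) = 400 − 359 = $41.

Iris pays $41.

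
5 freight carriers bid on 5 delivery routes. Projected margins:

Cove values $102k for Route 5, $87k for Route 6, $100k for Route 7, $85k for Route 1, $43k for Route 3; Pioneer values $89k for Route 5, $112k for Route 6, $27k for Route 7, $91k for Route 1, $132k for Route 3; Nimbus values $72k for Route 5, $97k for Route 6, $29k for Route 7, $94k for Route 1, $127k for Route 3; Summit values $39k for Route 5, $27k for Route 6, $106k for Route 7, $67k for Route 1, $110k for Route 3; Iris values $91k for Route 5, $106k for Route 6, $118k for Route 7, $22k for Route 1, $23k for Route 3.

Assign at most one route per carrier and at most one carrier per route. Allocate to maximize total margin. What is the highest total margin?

Maximum total: $540k

Optimal: Cove→Route 5 ($102k), Pioneer→Route 3 ($132k), Nimbus→Route 1 ($94k), Summit→Route 7 ($106k), Iris→Route 6 ($106k) — total 102+132+94+106+106 = $540k.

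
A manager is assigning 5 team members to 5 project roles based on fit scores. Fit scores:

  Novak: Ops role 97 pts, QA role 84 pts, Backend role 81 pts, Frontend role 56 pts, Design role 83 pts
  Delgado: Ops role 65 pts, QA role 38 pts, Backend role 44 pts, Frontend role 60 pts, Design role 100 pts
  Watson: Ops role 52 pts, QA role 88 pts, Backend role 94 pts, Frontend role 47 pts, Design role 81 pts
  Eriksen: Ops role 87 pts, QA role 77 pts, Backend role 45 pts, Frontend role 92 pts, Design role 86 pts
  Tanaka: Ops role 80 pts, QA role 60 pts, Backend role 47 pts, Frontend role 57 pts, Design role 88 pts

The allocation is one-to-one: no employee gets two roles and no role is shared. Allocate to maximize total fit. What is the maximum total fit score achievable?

Max total: 450 pts

This is a one-to-one assignment (maximum-weight bipartite matching).
Optimal: Novak→QA role (84 pts), Delgado→Design role (100 pts), Watson→Backend role (94 pts), Eriksen→Frontend role (92 pts), Tanaka→Ops role (80 pts) — total 84+100+94+92+80 = 450 pts.
Swapping Novak↔Eriksen (Novak→Frontend role 56 pts, Eriksen→QA role 77 pts) loses 43.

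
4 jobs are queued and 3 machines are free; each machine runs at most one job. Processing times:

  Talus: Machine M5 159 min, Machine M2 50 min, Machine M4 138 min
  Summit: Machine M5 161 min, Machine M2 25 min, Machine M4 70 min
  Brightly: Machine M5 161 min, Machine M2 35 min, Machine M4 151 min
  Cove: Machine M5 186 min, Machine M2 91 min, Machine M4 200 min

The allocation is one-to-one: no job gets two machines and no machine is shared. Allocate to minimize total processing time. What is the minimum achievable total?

Min total: 264 min

Optimal: Talus→Machine M5 (159 min), Brightly→Machine M2 (35 min), Summit→Machine M4 (70 min) — total 159+35+70 = 264 min.
Min-entry greedy (repeatedly take the single cheapest remaining cell) gives 324 min, worse by 60.
No other one-to-one assignment undercuts 264 min.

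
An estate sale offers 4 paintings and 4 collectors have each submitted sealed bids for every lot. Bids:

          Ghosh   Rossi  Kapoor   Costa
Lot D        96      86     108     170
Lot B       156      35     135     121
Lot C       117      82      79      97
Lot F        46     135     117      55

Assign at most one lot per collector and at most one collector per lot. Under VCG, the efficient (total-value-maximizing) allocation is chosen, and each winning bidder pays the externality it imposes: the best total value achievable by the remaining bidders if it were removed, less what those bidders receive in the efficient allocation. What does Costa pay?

Efficient allocation: Ghosh→Lot C ($117), Rossi→Lot F ($135), Kapoor→Lot B ($135), Costa→Lot D ($170); total welfare W = $557.
Costa receives Lot D at value $170, so the others get W − 170 = $387.
Without Costa: best allocation of the remaining 3 bidders over all 4 lots is Ghosh→Lot B ($156), Rossi→Lot F ($135), Kapoor→Lot D ($108), total $399.
VCG payment = (others' best without Costa) − (others' welfare with Costa) = 399 − 387 = $12.

Costa pays $12.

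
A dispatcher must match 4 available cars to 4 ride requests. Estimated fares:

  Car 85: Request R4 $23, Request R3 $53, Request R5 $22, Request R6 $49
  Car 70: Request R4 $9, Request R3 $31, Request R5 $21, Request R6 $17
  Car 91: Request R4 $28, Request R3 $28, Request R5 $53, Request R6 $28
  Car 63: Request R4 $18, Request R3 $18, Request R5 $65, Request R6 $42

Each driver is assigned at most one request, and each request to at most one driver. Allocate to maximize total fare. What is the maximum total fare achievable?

Maximum total: $173

Optimal: Car 85→Request R6 ($49), Car 70→Request R3 ($31), Car 91→Request R4 ($28), Car 63→Request R5 ($65) — total 49+31+28+65 = $173.
Row-greedy (each driver in turn takes its best remaining request) gives $144, worse by 29.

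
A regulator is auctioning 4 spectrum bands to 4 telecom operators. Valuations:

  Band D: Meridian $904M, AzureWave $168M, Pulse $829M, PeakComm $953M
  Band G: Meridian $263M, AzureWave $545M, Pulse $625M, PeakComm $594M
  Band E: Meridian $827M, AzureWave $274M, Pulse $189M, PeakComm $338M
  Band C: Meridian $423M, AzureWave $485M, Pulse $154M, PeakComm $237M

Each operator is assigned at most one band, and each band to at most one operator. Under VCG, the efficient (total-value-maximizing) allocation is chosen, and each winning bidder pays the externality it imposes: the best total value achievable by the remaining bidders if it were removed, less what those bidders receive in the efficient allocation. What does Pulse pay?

Efficient allocation: Meridian→Band E ($827M), AzureWave→Band C ($485M), Pulse→Band G ($625M), PeakComm→Band D ($953M); total welfare W = $2890M.
Pulse receives Band G at value $625M, so the others get W − 625 = $2265M.
Without Pulse: best allocation of the remaining 3 bidders over all 4 bands is Meridian→Band E ($827M), AzureWave→Band G ($545M), PeakComm→Band D ($953M), total $2325M.
VCG payment = (others' best without Pulse) − (others' welfare with Pulse) = 2325 − 2265 = $60M.

Pulse pays $60M.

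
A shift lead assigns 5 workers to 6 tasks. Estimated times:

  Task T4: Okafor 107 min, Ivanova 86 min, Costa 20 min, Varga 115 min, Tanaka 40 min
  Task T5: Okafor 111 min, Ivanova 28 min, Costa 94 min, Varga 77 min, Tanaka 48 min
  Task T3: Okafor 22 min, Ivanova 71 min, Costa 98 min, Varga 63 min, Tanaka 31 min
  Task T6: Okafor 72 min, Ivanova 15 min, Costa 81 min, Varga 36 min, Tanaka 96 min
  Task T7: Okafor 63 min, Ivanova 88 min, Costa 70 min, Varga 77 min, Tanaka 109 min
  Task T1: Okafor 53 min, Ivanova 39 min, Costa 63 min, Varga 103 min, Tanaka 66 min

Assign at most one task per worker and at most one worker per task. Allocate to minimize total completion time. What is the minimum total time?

Optimal: Okafor→Task T3 (22 min), Ivanova→Task T1 (39 min), Costa→Task T4 (20 min), Varga→Task T6 (36 min), Tanaka→Task T5 (48 min) — total 22+39+20+36+48 = 165 min.
Row-greedy (each worker in turn takes its cheapest remaining task) gives 200 min, worse by 35.
Next-best assignment: Okafor→Task T1, Ivanova→Task T5, Costa→Task T4, Varga→Task T6, Tanaka→Task T3 = 168 min.

Min total: 165 min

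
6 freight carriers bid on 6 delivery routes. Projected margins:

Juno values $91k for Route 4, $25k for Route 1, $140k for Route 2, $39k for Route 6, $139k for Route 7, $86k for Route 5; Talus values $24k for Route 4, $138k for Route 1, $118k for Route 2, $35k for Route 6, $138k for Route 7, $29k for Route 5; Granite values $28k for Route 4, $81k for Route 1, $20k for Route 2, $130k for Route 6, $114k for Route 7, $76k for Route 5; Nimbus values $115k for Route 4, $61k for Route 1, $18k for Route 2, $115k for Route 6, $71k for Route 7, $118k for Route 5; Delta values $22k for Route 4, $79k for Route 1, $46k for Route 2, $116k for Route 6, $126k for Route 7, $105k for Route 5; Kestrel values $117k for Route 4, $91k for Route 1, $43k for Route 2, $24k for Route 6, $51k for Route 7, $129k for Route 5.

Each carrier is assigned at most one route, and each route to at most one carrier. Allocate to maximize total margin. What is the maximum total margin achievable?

Maximum total: $778k

Optimal: Juno→Route 2 ($140k), Talus→Route 1 ($138k), Granite→Route 6 ($130k), Nimbus→Route 4 ($115k), Delta→Route 7 ($126k), Kestrel→Route 5 ($129k) — total 140+138+130+115+126+129 = $778k.
Next-best assignment: Juno→Route 2, Talus→Route 1, Granite→Route 6, Nimbus→Route 5, Delta→Route 7, Kestrel→Route 4 = $769k.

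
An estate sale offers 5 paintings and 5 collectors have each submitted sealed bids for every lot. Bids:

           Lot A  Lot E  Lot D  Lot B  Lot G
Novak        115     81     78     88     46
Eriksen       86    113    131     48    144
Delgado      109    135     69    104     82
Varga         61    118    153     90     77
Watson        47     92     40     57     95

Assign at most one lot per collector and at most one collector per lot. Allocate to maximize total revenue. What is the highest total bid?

Optimal: Novak→Lot A ($115), Eriksen→Lot G ($144), Delgado→Lot B ($104), Varga→Lot D ($153), Watson→Lot E ($92) — total 115+144+104+153+92 = $608.
Column-greedy (each lot in turn goes to its best remaining collector) gives $604, worse by 4.
No other one-to-one assignment exceeds $608.

Max total: $608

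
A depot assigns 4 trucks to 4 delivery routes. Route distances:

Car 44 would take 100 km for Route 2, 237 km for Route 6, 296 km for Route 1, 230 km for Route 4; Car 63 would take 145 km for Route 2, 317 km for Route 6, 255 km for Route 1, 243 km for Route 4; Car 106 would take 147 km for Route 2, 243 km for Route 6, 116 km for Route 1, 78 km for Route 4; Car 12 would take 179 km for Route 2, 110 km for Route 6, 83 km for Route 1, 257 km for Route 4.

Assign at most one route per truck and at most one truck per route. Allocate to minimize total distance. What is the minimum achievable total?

Min total: 543 km

Optimal: Car 44→Route 2 (100 km), Car 63→Route 1 (255 km), Car 106→Route 4 (78 km), Car 12→Route 6 (110 km) — total 100+255+78+110 = 543 km.
Swapping Car 12↔Car 44 (Car 12→Route 2 179 km, Car 44→Route 6 237 km) adds 206.
No other one-to-one assignment undercuts 543 km.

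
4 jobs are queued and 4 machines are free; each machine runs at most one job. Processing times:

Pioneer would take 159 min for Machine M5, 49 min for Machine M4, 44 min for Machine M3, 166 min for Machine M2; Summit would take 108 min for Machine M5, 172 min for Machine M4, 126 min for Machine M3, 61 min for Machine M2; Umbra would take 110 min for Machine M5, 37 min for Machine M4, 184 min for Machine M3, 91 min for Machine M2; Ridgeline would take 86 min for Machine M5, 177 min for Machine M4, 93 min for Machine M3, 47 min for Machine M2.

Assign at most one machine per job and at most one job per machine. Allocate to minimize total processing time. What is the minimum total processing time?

Treat this as an assignment problem: match each job to one machine.
Optimal: Pioneer→Machine M3 (44 min), Summit→Machine M2 (61 min), Umbra→Machine M4 (37 min), Ridgeline→Machine M5 (86 min) — total 44+61+37+86 = 228 min.
Min-entry greedy (repeatedly take the single cheapest remaining cell) gives 236 min, worse by 8.
No other one-to-one assignment undercuts 228 min.

Minimum total: 228 min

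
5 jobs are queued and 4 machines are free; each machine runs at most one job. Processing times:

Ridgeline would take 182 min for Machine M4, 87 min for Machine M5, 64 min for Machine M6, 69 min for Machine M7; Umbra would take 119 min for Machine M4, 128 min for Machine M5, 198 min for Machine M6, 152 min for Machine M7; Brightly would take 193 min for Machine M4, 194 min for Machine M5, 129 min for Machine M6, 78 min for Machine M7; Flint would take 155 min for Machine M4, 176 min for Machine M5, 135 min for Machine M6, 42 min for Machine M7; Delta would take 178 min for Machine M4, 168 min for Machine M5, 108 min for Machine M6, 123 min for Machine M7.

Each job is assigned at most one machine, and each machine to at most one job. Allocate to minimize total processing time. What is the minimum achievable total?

This is a one-to-one assignment (minimum-cost bipartite matching).
Optimal: Umbra→Machine M4 (119 min), Ridgeline→Machine M5 (87 min), Delta→Machine M6 (108 min), Flint→Machine M7 (42 min) — total 119+87+108+42 = 356 min.
Min-entry greedy (repeatedly take the single cheapest remaining cell) gives 393 min, worse by 37.
Next-best assignment: Umbra→Machine M4, Ridgeline→Machine M5, Brightly→Machine M6, Flint→Machine M7 = 377 min.
Swapping Delta↔Ridgeline (Delta→Machine M5 168 min, Ridgeline→Machine M6 64 min) adds 37.

Minimum total: 356 min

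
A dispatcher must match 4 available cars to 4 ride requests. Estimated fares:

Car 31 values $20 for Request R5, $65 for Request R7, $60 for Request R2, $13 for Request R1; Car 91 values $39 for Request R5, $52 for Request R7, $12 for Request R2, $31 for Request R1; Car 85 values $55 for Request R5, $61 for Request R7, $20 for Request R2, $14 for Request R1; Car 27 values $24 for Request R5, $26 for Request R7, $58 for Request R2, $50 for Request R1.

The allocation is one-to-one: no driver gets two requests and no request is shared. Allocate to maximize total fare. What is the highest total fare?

Max total: $217

This is the linear assignment problem.
Optimal: Car 31→Request R2 ($60), Car 91→Request R7 ($52), Car 85→Request R5 ($55), Car 27→Request R1 ($50) — total 60+52+55+50 = $217.
Max-entry greedy (repeatedly take the single best remaining cell) gives $209, worse by 8.
Next-best assignment: Car 31→Request R2, Car 91→Request R5, Car 85→Request R7, Car 27→Request R1 = $210.
Swapping Car 27↔Car 91 (Car 27→Request R7 $26, Car 91→Request R1 $31) loses 45.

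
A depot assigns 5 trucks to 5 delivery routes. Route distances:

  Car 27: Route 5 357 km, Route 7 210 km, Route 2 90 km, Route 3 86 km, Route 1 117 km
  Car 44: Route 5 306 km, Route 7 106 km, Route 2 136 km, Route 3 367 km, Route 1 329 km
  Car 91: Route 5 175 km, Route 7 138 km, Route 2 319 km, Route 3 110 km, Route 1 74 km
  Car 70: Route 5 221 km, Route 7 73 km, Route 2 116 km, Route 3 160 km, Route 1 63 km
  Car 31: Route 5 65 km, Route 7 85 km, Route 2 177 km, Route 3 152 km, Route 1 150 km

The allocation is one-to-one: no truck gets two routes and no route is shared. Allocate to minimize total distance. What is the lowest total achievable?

Minimum total: 434 km

Optimal: Car 27→Route 2 (90 km), Car 44→Route 7 (106 km), Car 91→Route 3 (110 km), Car 70→Route 1 (63 km), Car 31→Route 5 (65 km) — total 90+106+110+63+65 = 434 km.
Min-entry greedy (repeatedly take the single cheapest remaining cell) gives 639 km, worse by 205.
Checked against all permutations: 434 km is optimal.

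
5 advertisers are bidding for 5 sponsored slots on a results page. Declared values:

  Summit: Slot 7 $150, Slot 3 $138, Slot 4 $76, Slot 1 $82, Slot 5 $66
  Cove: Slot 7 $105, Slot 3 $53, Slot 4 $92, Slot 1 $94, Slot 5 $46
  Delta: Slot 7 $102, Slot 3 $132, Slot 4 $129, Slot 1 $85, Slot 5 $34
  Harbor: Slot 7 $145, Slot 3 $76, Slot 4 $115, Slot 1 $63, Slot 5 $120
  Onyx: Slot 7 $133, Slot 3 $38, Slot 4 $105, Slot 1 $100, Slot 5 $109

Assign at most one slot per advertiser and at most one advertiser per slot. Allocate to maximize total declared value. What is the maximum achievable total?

Max total: $615

This is a one-to-one assignment (maximum-weight bipartite matching).
Optimal: Summit→Slot 3 ($138), Cove→Slot 1 ($94), Delta→Slot 4 ($129), Harbor→Slot 7 ($145), Onyx→Slot 5 ($109) — total 138+94+129+145+109 = $615.
Column-greedy (each slot in turn goes to its best remaining advertiser) gives $543, worse by 72.
Checked against all permutations: $615 is optimal.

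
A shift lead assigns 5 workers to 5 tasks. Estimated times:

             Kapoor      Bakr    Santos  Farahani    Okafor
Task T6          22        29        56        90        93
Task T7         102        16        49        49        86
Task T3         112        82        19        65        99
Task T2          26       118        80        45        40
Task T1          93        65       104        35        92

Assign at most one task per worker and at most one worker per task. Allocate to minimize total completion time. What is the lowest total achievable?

Optimal: Kapoor→Task T6 (22 min), Bakr→Task T7 (16 min), Santos→Task T3 (19 min), Farahani→Task T1 (35 min), Okafor→Task T2 (40 min) — total 22+16+19+35+40 = 132 min.

Min total: 132 min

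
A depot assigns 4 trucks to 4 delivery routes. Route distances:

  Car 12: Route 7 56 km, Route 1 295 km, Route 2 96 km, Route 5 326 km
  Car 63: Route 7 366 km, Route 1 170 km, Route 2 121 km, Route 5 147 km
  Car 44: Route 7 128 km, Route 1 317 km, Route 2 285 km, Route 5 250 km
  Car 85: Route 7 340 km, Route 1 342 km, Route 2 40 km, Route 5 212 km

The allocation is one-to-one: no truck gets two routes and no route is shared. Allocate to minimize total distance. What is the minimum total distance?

This is the linear assignment problem.
Optimal: Car 12→Route 7 (56 km), Car 63→Route 1 (170 km), Car 44→Route 5 (250 km), Car 85→Route 2 (40 km) — total 56+170+250+40 = 516 km.
Min-entry greedy (repeatedly take the single cheapest remaining cell) gives 560 km, worse by 44.
Next-best assignment: Car 12→Route 7, Car 63→Route 5, Car 44→Route 1, Car 85→Route 2 = 560 km.
Swapping Car 85↔Car 63 (Car 85→Route 1 342 km, Car 63→Route 2 121 km) adds 253.
Every other assignment is strictly worse.

Minimum total: 516 km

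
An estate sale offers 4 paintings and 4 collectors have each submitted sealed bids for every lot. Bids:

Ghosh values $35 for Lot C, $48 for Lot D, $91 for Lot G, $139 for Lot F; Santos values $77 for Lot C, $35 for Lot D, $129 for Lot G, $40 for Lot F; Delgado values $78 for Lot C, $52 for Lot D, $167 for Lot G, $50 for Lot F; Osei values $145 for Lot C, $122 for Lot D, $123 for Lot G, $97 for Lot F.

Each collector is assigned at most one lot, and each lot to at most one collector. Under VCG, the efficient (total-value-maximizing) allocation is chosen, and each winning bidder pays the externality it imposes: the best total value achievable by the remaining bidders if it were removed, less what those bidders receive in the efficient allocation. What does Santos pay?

Santos pays $23.

Efficient allocation: Ghosh→Lot F ($139), Santos→Lot C ($77), Delgado→Lot G ($167), Osei→Lot D ($122); total welfare W = $505.
Santos receives Lot C at value $77, so the others get W − 77 = $428.
Without Santos: best allocation of the remaining 3 bidders over all 4 lots is Ghosh→Lot F ($139), Delgado→Lot G ($167), Osei→Lot C ($145), total $451.
VCG payment = (others' best without Santos) − (others' welfare with Santos) = 451 − 428 = $23.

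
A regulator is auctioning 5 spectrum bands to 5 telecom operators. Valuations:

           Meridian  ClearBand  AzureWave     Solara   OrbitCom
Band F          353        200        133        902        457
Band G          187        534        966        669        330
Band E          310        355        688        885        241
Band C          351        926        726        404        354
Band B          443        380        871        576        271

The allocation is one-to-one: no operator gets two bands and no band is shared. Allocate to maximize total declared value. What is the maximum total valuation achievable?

Optimal: Meridian→Band B ($443M), ClearBand→Band C ($926M), AzureWave→Band G ($966M), Solara→Band E ($885M), OrbitCom→Band F ($457M) — total 443+926+966+885+457 = $3677M.
Row-greedy (each operator in turn takes its best remaining band) gives $3478M, worse by 199.
Next-best assignment: Meridian→Band B, ClearBand→Band C, AzureWave→Band G, Solara→Band F, OrbitCom→Band E = $3478M.
Swapping OrbitCom↔AzureWave (OrbitCom→Band G $330M, AzureWave→Band F $133M) loses 960.

Maximum total: $3677M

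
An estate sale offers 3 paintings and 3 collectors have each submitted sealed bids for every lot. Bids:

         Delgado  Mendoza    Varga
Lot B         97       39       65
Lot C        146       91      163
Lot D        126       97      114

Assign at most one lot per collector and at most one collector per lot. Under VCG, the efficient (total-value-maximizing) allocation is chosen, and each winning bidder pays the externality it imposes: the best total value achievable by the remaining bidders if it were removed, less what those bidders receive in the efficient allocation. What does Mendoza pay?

Efficient allocation: Delgado→Lot B ($97), Mendoza→Lot D ($97), Varga→Lot C ($163); total welfare W = $357.
Mendoza receives Lot D at value $97, so the others get W − 97 = $260.
Without Mendoza: best allocation of the remaining 2 bidders over all 3 lots is Delgado→Lot D ($126), Varga→Lot C ($163), total $289.
VCG payment = (others' best without Mendoza) − (others' welfare with Mendoza) = 289 − 260 = $29.

Mendoza pays $29.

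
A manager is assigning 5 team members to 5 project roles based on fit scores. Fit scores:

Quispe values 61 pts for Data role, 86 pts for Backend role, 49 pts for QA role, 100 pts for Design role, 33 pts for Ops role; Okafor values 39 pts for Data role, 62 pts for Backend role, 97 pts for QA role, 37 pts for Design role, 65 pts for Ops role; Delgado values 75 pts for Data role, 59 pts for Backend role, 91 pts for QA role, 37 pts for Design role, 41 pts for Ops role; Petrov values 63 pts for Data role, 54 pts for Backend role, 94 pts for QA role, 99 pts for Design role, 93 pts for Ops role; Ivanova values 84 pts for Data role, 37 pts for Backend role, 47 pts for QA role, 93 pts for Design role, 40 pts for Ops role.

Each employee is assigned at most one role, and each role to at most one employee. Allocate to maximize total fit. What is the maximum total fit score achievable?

Max total: 444 pts

This is the linear assignment problem.
Optimal: Quispe→Backend role (86 pts), Okafor→QA role (97 pts), Delgado→Data role (75 pts), Petrov→Ops role (93 pts), Ivanova→Design role (93 pts) — total 86+97+75+93+93 = 444 pts.
Row-greedy (each employee in turn takes its best remaining role) gives 402 pts, worse by 42.
Next-best assignment: Quispe→Design role, Okafor→QA role, Delgado→Backend role, Petrov→Ops role, Ivanova→Data role = 433 pts.
Swapping Quispe↔Petrov (Quispe→Ops role 33 pts, Petrov→Backend role 54 pts) loses 92.
Every other assignment is strictly worse.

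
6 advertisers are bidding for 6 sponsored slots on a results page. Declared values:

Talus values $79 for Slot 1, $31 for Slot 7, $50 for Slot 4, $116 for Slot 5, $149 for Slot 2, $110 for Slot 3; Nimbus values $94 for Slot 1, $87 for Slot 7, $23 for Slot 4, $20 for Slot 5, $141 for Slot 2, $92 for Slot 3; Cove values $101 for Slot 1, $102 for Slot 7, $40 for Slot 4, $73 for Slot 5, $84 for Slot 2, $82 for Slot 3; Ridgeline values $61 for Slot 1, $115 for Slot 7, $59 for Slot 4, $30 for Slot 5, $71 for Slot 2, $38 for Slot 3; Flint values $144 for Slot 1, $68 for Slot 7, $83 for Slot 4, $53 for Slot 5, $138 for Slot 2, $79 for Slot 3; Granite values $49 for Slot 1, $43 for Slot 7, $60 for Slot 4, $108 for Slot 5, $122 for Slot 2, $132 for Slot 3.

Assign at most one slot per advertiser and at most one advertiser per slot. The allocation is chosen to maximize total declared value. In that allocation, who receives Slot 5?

Talus receives Slot 5.

This is the linear assignment problem.
Optimal: Talus→Slot 5 ($116), Nimbus→Slot 2 ($141), Cove→Slot 7 ($102), Ridgeline→Slot 4 ($59), Flint→Slot 1 ($144), Granite→Slot 3 ($132) — total 116+141+102+59+144+132 = $694.
Max-entry greedy (repeatedly take the single best remaining cell) gives $636, worse by 58.
Next-best assignment: Talus→Slot 5, Nimbus→Slot 2, Cove→Slot 1, Ridgeline→Slot 7, Flint→Slot 4, Granite→Slot 3 = $688.
Swapping Nimbus↔Ridgeline (Nimbus→Slot 4 $23, Ridgeline→Slot 2 $71) loses 106.
Talus's own top slot is Slot 2 ($149), but forcing Talus→Slot 2 and reassigning the rest optimally gives only $654 — worse by 40.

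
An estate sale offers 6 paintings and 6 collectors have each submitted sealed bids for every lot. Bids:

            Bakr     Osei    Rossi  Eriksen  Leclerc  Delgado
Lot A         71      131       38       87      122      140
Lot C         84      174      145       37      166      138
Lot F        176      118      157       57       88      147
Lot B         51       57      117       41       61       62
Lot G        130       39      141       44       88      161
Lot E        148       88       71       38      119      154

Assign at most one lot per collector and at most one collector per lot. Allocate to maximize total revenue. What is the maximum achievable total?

Maximum total: $834

This is a one-to-one assignment (maximum-weight bipartite matching).
Optimal: Bakr→Lot F ($176), Osei→Lot C ($174), Rossi→Lot B ($117), Eriksen→Lot A ($87), Leclerc→Lot E ($119), Delgado→Lot G ($161) — total 176+174+117+87+119+161 = $834.
Column-greedy (each lot in turn goes to its best remaining collector) gives $733, worse by 101.
Next-best assignment: Bakr→Lot F, Osei→Lot A, Rossi→Lot G, Eriksen→Lot B, Leclerc→Lot C, Delgado→Lot E = $809.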